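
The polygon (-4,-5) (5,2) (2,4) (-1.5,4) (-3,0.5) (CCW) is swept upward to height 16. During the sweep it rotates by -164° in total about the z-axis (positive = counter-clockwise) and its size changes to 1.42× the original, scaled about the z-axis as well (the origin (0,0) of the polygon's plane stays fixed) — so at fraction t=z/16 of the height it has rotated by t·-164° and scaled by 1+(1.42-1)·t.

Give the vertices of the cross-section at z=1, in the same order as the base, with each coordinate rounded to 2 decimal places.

t = z/height = 1/16 = 0.0625
s = 1 + (scale-1)·z/height = 1 + (1.42-1)·1/16 = 1.026250
θ = twist·z/height = -164°·1/16 = -10.2500° = -0.178896 rad
cos θ = 0.984041, sin θ = -0.177944 (intermediates below are computed at full precision and shown rounded to 5 d.p.)
v1: (-4,-5) → rotate → (-4.82588,-4.20843) → ×s → (-4.95256,-4.31890) → (-4.95,-4.32)
v2: (5,2) → rotate → (5.27609,1.07836) → ×s → (5.41459,1.10667) → (5.41,1.11)
v3: (2,4) → rotate → (2.67986,3.58028) → ×s → (2.75020,3.67426) → (2.75,3.67)
v4: (-1.5,4) → rotate → (-0.76429,4.20308) → ×s → (-0.78435,4.31341) → (-0.78,4.31)
v5: (-3,0.5) → rotate → (-2.86315,1.02585) → ×s → (-2.93831,1.05278) → (-2.94,1.05)

Cross-section at z=1: (-4.95,-4.32) (5.41,1.11) (2.75,3.67) (-0.78,4.31) (-2.94,1.05)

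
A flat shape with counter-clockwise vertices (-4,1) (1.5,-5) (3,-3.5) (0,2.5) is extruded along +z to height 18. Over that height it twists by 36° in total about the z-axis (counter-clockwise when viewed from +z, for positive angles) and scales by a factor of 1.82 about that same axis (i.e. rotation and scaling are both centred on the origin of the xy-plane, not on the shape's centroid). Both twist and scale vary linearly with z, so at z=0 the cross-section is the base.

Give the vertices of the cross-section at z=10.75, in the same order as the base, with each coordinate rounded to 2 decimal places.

t = z/height = 10.75/18 = 0.597222
s = 1 + (scale-1)·z/height = 1 + (1.82-1)·10.75/18 = 1.489722
θ = twist·z/height = 36°·10.75/18 = 21.5000° = 0.375246 rad
cos θ = 0.930418, sin θ = 0.366501 (intermediates below are computed at full precision and shown rounded to 5 d.p.)
v1: (-4,1) → rotate → (-4.08817,-0.53559) → ×s → (-6.09024,-0.79788) → (-6.09,-0.80)
v2: (1.5,-5) → rotate → (3.22813,-4.10234) → ×s → (4.80902,-6.11134) → (4.81,-6.11)
v3: (3,-3.5) → rotate → (4.07401,-2.15696) → ×s → (6.06914,-3.21327) → (6.07,-3.21)
v4: (0,2.5) → rotate → (-0.91625,2.32604) → ×s → (-1.36496,3.46516) → (-1.36,3.47)

Cross-section at z=10.75: (-6.09,-0.80) (4.81,-6.11) (6.07,-3.21) (-1.36,3.47)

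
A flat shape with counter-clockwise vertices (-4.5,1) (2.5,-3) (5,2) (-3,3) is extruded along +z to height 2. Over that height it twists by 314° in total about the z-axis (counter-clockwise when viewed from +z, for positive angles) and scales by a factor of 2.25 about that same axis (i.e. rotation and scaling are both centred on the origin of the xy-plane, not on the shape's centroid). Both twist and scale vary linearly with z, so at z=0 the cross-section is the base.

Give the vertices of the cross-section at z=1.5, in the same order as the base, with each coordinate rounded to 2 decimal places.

t = z/height = 1.5/2 = 0.75
s = 1 + (scale-1)·z/height = 1 + (2.25-1)·1.5/2 = 1.937500
θ = twist·z/height = 314°·1.5/2 = 235.5000° = 4.110250 rad
cos θ = -0.566406, sin θ = -0.824126 (intermediates below are computed at full precision and shown rounded to 5 d.p.)
v1: (-4.5,1) → rotate → (3.37295,3.14216) → ×s → (6.53510,6.08794) → (6.54,6.09)
v2: (2.5,-3) → rotate → (-3.88839,-0.36110) → ×s → (-7.53376,-0.69962) → (-7.53,-0.70)
v3: (5,2) → rotate → (-1.18378,-5.25344) → ×s → (-2.29357,-10.17855) → (-2.29,-10.18)
v4: (-3,3) → rotate → (4.17160,0.77316) → ×s → (8.08247,1.49800) → (8.08,1.50)

Cross-section at z=1.5: (6.54,6.09) (-7.53,-0.70) (-2.29,-10.18) (8.08,1.50)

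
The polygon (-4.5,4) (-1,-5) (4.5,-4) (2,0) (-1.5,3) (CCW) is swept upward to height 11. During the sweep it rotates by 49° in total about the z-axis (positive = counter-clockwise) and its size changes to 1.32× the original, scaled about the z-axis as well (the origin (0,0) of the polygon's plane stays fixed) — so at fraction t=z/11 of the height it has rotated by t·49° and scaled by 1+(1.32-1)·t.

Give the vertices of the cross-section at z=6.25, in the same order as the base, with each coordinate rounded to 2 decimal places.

t = z/height = 6.25/11 = 0.568182
s = 1 + (scale-1)·z/height = 1 + (1.32-1)·6.25/11 = 1.181818
θ = twist·z/height = 49°·6.25/11 = 27.8409° = 0.485916 rad
cos θ = 0.884248, sin θ = 0.467018 (intermediates below are computed at full precision and shown rounded to 5 d.p.)
v1: (-4.5,4) → rotate → (-5.84719,1.43541) → ×s → (-6.91031,1.69639) → (-6.91,1.70)
v2: (-1,-5) → rotate → (1.45084,-4.88826) → ×s → (1.71463,-5.77703) → (1.71,-5.78)
v3: (4.5,-4) → rotate → (5.84719,-1.43541) → ×s → (6.91031,-1.69639) → (6.91,-1.70)
v4: (2,0) → rotate → (1.76850,0.93404) → ×s → (2.09004,1.10386) → (2.09,1.10)
v5: (-1.5,3) → rotate → (-2.72743,1.95222) → ×s → (-3.22332,2.30716) → (-3.22,2.31)

Cross-section at z=6.25: (-6.91,1.70) (1.71,-5.78) (6.91,-1.70) (2.09,1.10) (-3.22,2.31)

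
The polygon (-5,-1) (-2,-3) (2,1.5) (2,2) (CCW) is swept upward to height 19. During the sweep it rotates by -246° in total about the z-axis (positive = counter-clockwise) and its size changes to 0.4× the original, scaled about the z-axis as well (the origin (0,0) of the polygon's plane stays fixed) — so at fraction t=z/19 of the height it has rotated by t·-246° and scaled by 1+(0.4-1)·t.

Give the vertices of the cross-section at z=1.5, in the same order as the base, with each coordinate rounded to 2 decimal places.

Cross-section at z=1.5: (-4.81,0.69) (-2.75,-2.06) (2.27,0.71) (2.43,1.16)

t = z/height = 1.5/19 = 0.0789474
s = 1 + (scale-1)·z/height = 1 + (0.4-1)·1.5/19 = 0.952632
θ = twist·z/height = -246°·1.5/19 = -19.4211° = -0.338961 rad
cos θ = 0.943101, sin θ = -0.332508 (intermediates below are computed at full precision and shown rounded to 5 d.p.)
v1: (-5,-1) → rotate → (-5.04801,0.71944) → ×s → (-4.80889,0.68536) → (-4.81,0.69)
v2: (-2,-3) → rotate → (-2.88372,-2.16429) → ×s → (-2.74713,-2.06177) → (-2.75,-2.06)
v3: (2,1.5) → rotate → (2.38496,0.74964) → ×s → (2.27199,0.71413) → (2.27,0.71)
v4: (2,2) → rotate → (2.55122,1.22119) → ×s → (2.43037,1.16334) → (2.43,1.16)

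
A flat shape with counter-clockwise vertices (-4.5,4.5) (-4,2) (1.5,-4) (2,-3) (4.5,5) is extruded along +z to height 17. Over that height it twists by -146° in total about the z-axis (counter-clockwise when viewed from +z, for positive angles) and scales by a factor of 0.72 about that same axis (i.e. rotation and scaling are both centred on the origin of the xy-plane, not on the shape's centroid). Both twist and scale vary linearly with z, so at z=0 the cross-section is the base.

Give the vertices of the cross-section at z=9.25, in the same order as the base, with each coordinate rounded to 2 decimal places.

Cross-section at z=9.25: (3.05,4.45) (1.05,3.64) (-3.10,-1.87) (-2.19,-2.13) (4.87,-2.97)

t = z/height = 9.25/17 = 0.544118
s = 1 + (scale-1)·z/height = 1 + (0.72-1)·9.25/17 = 0.847647
θ = twist·z/height = -146°·9.25/17 = -79.4412° = -1.386510 rad
cos θ = 0.183245, sin θ = -0.983067 (intermediates below are computed at full precision and shown rounded to 5 d.p.)
v1: (-4.5,4.5) → rotate → (3.59920,5.24840) → ×s → (3.05085,4.44879) → (3.05,4.45)
v2: (-4,2) → rotate → (1.23315,4.29876) → ×s → (1.04528,3.64383) → (1.05,3.64)
v3: (1.5,-4) → rotate → (-3.65740,-2.20758) → ×s → (-3.10019,-1.87125) → (-3.10,-1.87)
v4: (2,-3) → rotate → (-2.58271,-2.51587) → ×s → (-2.18923,-2.13257) → (-2.19,-2.13)
v5: (4.5,5) → rotate → (5.73994,-3.50758) → ×s → (4.86544,-2.97319) → (4.87,-2.97)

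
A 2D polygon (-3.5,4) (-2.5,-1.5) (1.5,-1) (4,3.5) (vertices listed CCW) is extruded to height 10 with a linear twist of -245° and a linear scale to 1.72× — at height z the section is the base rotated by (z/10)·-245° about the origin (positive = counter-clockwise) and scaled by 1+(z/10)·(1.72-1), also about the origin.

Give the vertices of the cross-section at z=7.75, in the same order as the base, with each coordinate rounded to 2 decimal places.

Cross-section at z=7.75: (4.30,-7.07) (4.24,1.63) (-2.04,1.94) (-7.07,-4.30)

t = z/height = 7.75/10 = 0.775
s = 1 + (scale-1)·z/height = 1 + (1.72-1)·7.75/10 = 1.558000
θ = twist·z/height = -245°·7.75/10 = -189.8750° = -3.313944 rad
cos θ = -0.985184, sin θ = 0.171499 (intermediates below are computed at full precision and shown rounded to 5 d.p.)
v1: (-3.5,4) → rotate → (2.76215,-4.54098) → ×s → (4.30343,-7.07485) → (4.30,-7.07)
v2: (-2.5,-1.5) → rotate → (2.72021,1.04903) → ×s → (4.23809,1.63439) → (4.24,1.63)
v3: (1.5,-1) → rotate → (-1.30628,1.24243) → ×s → (-2.03518,1.93571) → (-2.04,1.94)
v4: (4,3.5) → rotate → (-4.54098,-2.76215) → ×s → (-7.07485,-4.30343) → (-7.07,-4.30)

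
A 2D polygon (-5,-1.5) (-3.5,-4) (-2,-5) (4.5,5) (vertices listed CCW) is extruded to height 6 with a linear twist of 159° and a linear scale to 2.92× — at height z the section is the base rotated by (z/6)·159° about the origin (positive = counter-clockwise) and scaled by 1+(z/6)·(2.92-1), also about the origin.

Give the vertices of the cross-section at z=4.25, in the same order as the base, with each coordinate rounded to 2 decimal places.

Cross-section at z=4.25: (7.81,-9.53) (11.89,-3.99) (12.71,0.18) (-14.98,5.26)

t = z/height = 4.25/6 = 0.708333
s = 1 + (scale-1)·z/height = 1 + (2.92-1)·4.25/6 = 2.360000
θ = twist·z/height = 159°·4.25/6 = 112.6250° = 1.965677 rad
cos θ = -0.384698, sin θ = 0.923042 (intermediates below are computed at full precision and shown rounded to 5 d.p.)
v1: (-5,-1.5) → rotate → (3.30805,-4.03817) → ×s → (7.80701,-9.53007) → (7.81,-9.53)
v2: (-3.5,-4) → rotate → (5.03861,-1.69186) → ×s → (11.89113,-3.99278) → (11.89,-3.99)
v3: (-2,-5) → rotate → (5.38461,0.07741) → ×s → (12.70768,0.18268) → (12.71,0.18)
v4: (4.5,5) → rotate → (-6.34635,2.23020) → ×s → (-14.97739,5.26327) → (-14.98,5.26)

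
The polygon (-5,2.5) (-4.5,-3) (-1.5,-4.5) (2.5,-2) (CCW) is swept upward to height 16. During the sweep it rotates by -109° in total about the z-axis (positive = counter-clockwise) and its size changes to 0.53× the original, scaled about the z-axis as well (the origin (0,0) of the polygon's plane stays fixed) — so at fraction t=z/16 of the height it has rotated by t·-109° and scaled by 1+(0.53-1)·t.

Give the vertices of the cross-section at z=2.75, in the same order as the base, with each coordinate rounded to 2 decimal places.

Cross-section at z=2.75: (-3.61,3.65) (-4.80,-1.28) (-2.63,-3.47) (1.59,-2.48)

t = z/height = 2.75/16 = 0.171875
s = 1 + (scale-1)·z/height = 1 + (0.53-1)·2.75/16 = 0.919219
θ = twist·z/height = -109°·2.75/16 = -18.7344° = -0.326977 rad
cos θ = 0.947018, sin θ = -0.321181 (intermediates below are computed at full precision and shown rounded to 5 d.p.)
v1: (-5,2.5) → rotate → (-3.93214,3.97345) → ×s → (-3.61449,3.65247) → (-3.61,3.65)
v2: (-4.5,-3) → rotate → (-5.22512,-1.39574) → ×s → (-4.80303,-1.28299) → (-4.80,-1.28)
v3: (-1.5,-4.5) → rotate → (-2.86584,-3.77981) → ×s → (-2.63434,-3.47447) → (-2.63,-3.47)
v4: (2.5,-2) → rotate → (1.72518,-2.69699) → ×s → (1.58582,-2.47912) → (1.59,-2.48)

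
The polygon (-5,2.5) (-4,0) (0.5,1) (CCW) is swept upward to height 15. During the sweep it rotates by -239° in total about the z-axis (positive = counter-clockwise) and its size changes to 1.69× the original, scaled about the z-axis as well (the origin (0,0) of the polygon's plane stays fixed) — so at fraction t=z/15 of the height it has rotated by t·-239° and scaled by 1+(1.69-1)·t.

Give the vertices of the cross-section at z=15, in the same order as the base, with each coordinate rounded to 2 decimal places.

t = z/height = 15/15 = 1
s = 1 + (scale-1)·z/height = 1 + (1.69-1)·15/15 = 1.690000
θ = twist·z/height = -239°·15/15 = -239.0000° = -4.171337 rad
cos θ = -0.515038, sin θ = 0.857167 (intermediates below are computed at full precision and shown rounded to 5 d.p.)
v1: (-5,2.5) → rotate → (0.43227,-5.57343) → ×s → (0.73054,-9.41910) → (0.73,-9.42)
v2: (-4,0) → rotate → (2.06015,-3.42867) → ×s → (3.48166,-5.79445) → (3.48,-5.79)
v3: (0.5,1) → rotate → (-1.11469,-0.08645) → ×s → (-1.88382,-0.14611) → (-1.88,-0.15)

Cross-section at z=15: (0.73,-9.42) (3.48,-5.79) (-1.88,-0.15)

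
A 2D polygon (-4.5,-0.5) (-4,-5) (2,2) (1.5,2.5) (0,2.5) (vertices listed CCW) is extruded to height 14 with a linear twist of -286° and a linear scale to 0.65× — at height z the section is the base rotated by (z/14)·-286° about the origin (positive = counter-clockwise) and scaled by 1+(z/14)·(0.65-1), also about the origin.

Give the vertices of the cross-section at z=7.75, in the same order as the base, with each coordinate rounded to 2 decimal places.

t = z/height = 7.75/14 = 0.553571
s = 1 + (scale-1)·z/height = 1 + (0.65-1)·7.75/14 = 0.806250
θ = twist·z/height = -286°·7.75/14 = -158.3214° = -2.763230 rad
cos θ = -0.929271, sin θ = -0.369399 (intermediates below are computed at full precision and shown rounded to 5 d.p.)
v1: (-4.5,-0.5) → rotate → (3.99702,2.12693) → ×s → (3.22260,1.71484) → (3.22,1.71)
v2: (-4,-5) → rotate → (1.87009,6.12395) → ×s → (1.50776,4.93744) → (1.51,4.94)
v3: (2,2) → rotate → (-1.11974,-2.59734) → ×s → (-0.90279,-2.09411) → (-0.90,-2.09)
v4: (1.5,2.5) → rotate → (-0.47041,-2.87728) → ×s → (-0.37927,-2.31980) → (-0.38,-2.32)
v5: (0,2.5) → rotate → (0.92350,-2.32318) → ×s → (0.74457,-1.87306) → (0.74,-1.87)

Cross-section at z=7.75: (3.22,1.71) (1.51,4.94) (-0.90,-2.09) (-0.38,-2.32) (0.74,-1.87)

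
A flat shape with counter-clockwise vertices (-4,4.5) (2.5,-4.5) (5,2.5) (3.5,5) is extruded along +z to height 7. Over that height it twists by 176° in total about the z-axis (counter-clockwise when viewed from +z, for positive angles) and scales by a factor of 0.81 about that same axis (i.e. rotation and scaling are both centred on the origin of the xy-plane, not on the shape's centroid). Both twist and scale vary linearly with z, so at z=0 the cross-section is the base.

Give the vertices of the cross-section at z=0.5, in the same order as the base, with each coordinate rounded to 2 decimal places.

t = z/height = 0.5/7 = 0.0714286
s = 1 + (scale-1)·z/height = 1 + (0.81-1)·0.5/7 = 0.986429
θ = twist·z/height = 176°·0.5/7 = 12.5714° = 0.219413 rad
cos θ = 0.976025, sin θ = 0.217657 (intermediates below are computed at full precision and shown rounded to 5 d.p.)
v1: (-4,4.5) → rotate → (-4.88356,3.52149) → ×s → (-4.81728,3.47370) → (-4.82,3.47)
v2: (2.5,-4.5) → rotate → (3.41952,-3.84797) → ×s → (3.37311,-3.79575) → (3.37,-3.80)
v3: (5,2.5) → rotate → (4.33599,3.52835) → ×s → (4.27714,3.48046) → (4.28,3.48)
v4: (3.5,5) → rotate → (2.32781,5.64193) → ×s → (2.29621,5.56536) → (2.30,5.57)

Cross-section at z=0.5: (-4.82,3.47) (3.37,-3.80) (4.28,3.48) (2.30,5.57)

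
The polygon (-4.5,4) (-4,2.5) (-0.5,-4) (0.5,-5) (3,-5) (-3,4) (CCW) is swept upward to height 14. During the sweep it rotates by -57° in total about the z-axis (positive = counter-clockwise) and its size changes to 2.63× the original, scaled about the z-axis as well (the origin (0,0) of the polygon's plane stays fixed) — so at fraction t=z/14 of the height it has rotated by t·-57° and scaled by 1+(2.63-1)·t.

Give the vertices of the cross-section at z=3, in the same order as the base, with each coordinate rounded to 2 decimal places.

t = z/height = 3/14 = 0.214286
s = 1 + (scale-1)·z/height = 1 + (2.63-1)·3/14 = 1.349286
θ = twist·z/height = -57°·3/14 = -12.2143° = -0.213180 rad
cos θ = 0.977363, sin θ = -0.211568 (intermediates below are computed at full precision and shown rounded to 5 d.p.)
v1: (-4.5,4) → rotate → (-3.55186,4.86151) → ×s → (-4.79247,6.55957) → (-4.79,6.56)
v2: (-4,2.5) → rotate → (-3.38053,3.28968) → ×s → (-4.56130,4.43872) → (-4.56,4.44)
v3: (-0.5,-4) → rotate → (-1.33496,-3.80367) → ×s → (-1.80124,-5.13224) → (-1.80,-5.13)
v4: (0.5,-5) → rotate → (-0.56916,-4.99260) → ×s → (-0.76796,-6.73644) → (-0.77,-6.74)
v5: (3,-5) → rotate → (1.87425,-5.52152) → ×s → (2.52889,-7.45011) → (2.53,-7.45)
v6: (-3,4) → rotate → (-2.08582,4.54416) → ×s → (-2.81436,6.13137) → (-2.81,6.13)

Cross-section at z=3: (-4.79,6.56) (-4.56,4.44) (-1.80,-5.13) (-0.77,-6.74) (2.53,-7.45) (-2.81,6.13)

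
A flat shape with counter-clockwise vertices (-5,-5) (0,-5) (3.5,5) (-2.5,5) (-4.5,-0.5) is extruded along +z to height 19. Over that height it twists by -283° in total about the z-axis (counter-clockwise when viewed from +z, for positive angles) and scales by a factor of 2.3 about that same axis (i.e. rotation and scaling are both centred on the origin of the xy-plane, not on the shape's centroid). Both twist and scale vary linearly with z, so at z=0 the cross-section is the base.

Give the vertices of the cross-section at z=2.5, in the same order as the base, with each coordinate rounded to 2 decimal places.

t = z/height = 2.5/19 = 0.131579
s = 1 + (scale-1)·z/height = 1 + (2.3-1)·2.5/19 = 1.171053
θ = twist·z/height = -283°·2.5/19 = -37.2368° = -0.649905 rad
cos θ = 0.796141, sin θ = -0.605111 (intermediates below are computed at full precision and shown rounded to 5 d.p.)
v1: (-5,-5) → rotate → (-7.00626,-0.95515) → ×s → (-8.20470,-1.11853) → (-8.20,-1.12)
v2: (0,-5) → rotate → (-3.02556,-3.98070) → ×s → (-3.54309,-4.66161) → (-3.54,-4.66)
v3: (3.5,5) → rotate → (5.81205,1.86282) → ×s → (6.80622,2.18146) → (6.81,2.18)
v4: (-2.5,5) → rotate → (1.03520,5.49348) → ×s → (1.21228,6.43316) → (1.21,6.43)
v5: (-4.5,-0.5) → rotate → (-3.88519,2.32493) → ×s → (-4.54976,2.72262) → (-4.55,2.72)

Cross-section at z=2.5: (-8.20,-1.12) (-3.54,-4.66) (6.81,2.18) (1.21,6.43) (-4.55,2.72)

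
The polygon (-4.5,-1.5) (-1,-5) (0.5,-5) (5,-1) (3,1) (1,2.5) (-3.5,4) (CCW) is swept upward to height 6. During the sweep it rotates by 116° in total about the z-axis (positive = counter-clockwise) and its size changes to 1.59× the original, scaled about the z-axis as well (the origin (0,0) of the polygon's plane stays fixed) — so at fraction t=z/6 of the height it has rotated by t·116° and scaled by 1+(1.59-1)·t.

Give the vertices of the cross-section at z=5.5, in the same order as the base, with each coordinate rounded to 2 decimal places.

t = z/height = 5.5/6 = 0.916667
s = 1 + (scale-1)·z/height = 1 + (1.59-1)·5.5/6 = 1.540833
θ = twist·z/height = 116°·5.5/6 = 106.3333° = 1.855867 rad
cos θ = -0.281225, sin θ = 0.959642 (intermediates below are computed at full precision and shown rounded to 5 d.p.)
v1: (-4.5,-1.5) → rotate → (2.70498,-3.89655) → ×s → (4.16792,-6.00394) → (4.17,-6.00)
v2: (-1,-5) → rotate → (5.07943,0.44648) → ×s → (7.82656,0.68796) → (7.83,0.69)
v3: (0.5,-5) → rotate → (4.65760,1.88595) → ×s → (7.17658,2.90593) → (7.18,2.91)
v4: (5,-1) → rotate → (-0.44648,5.07943) → ×s → (-0.68796,7.82656) → (-0.69,7.83)
v5: (3,1) → rotate → (-1.80332,2.59770) → ×s → (-2.77861,4.00262) → (-2.78,4.00)
v6: (1,2.5) → rotate → (-2.68033,0.25658) → ×s → (-4.12994,0.39535) → (-4.13,0.40)
v7: (-3.5,4) → rotate → (-2.85428,-4.48365) → ×s → (-4.39797,-6.90855) → (-4.40,-6.91)

Cross-section at z=5.5: (4.17,-6.00) (7.83,0.69) (7.18,2.91) (-0.69,7.83) (-2.78,4.00) (-4.13,0.40) (-4.40,-6.91)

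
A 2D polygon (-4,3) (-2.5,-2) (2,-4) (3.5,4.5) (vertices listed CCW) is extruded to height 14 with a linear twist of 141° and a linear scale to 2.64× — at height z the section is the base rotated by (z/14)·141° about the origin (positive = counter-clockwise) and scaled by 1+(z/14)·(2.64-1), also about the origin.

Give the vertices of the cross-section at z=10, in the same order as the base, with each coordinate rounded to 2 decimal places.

t = z/height = 10/14 = 0.714286
s = 1 + (scale-1)·z/height = 1 + (2.64-1)·10/14 = 2.171429
θ = twist·z/height = 141°·10/14 = 100.7143° = 1.757796 rad
cos θ = -0.185912, sin θ = 0.982566 (intermediates below are computed at full precision and shown rounded to 5 d.p.)
v1: (-4,3) → rotate → (-2.20405,-4.48800) → ×s → (-4.78594,-9.74537) → (-4.79,-9.75)
v2: (-2.5,-2) → rotate → (2.42991,-2.08459) → ×s → (5.27638,-4.52654) → (5.28,-4.53)
v3: (2,-4) → rotate → (3.55844,2.70878) → ×s → (7.72690,5.88192) → (7.73,5.88)
v4: (3.5,4.5) → rotate → (-5.07224,2.60238) → ×s → (-11.01401,5.65088) → (-11.01,5.65)

Cross-section at z=10: (-4.79,-9.75) (5.28,-4.53) (7.73,5.88) (-11.01,5.65)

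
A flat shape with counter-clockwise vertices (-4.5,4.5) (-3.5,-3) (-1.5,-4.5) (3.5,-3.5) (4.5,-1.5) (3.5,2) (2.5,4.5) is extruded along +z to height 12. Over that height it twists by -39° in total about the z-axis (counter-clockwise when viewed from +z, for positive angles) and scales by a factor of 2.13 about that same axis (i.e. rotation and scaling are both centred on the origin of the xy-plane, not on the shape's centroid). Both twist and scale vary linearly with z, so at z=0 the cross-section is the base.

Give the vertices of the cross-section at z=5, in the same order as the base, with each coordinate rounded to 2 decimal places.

t = z/height = 5/12 = 0.416667
s = 1 + (scale-1)·z/height = 1 + (2.13-1)·5/12 = 1.470833
θ = twist·z/height = -39°·5/12 = -16.2500° = -0.283616 rad
cos θ = 0.960050, sin θ = -0.279829 (intermediates below are computed at full precision and shown rounded to 5 d.p.)
v1: (-4.5,4.5) → rotate → (-3.06099,5.57945) → ×s → (-4.50221,8.20645) → (-4.50,8.21)
v2: (-3.5,-3) → rotate → (-4.19966,-1.90075) → ×s → (-6.17700,-2.79568) → (-6.18,-2.80)
v3: (-1.5,-4.5) → rotate → (-2.69931,-3.90048) → ×s → (-3.97023,-5.73696) → (-3.97,-5.74)
v4: (3.5,-3.5) → rotate → (2.38077,-4.33958) → ×s → (3.50172,-6.38279) → (3.50,-6.38)
v5: (4.5,-1.5) → rotate → (3.90048,-2.69931) → ×s → (5.73696,-3.97023) → (5.74,-3.97)
v6: (3.5,2) → rotate → (3.91983,0.94070) → ×s → (5.76542,1.38361) → (5.77,1.38)
v7: (2.5,4.5) → rotate → (3.65936,3.62065) → ×s → (5.38230,5.32538) → (5.38,5.33)

Cross-section at z=5: (-4.50,8.21) (-6.18,-2.80) (-3.97,-5.74) (3.50,-6.38) (5.74,-3.97) (5.77,1.38) (5.38,5.33)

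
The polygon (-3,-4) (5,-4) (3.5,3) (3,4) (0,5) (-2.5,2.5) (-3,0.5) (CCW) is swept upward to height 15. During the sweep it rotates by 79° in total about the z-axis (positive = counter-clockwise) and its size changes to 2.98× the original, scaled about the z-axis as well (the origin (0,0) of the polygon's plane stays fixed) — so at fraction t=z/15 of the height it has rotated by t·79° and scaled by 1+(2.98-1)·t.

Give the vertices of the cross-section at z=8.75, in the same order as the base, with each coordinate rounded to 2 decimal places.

Cross-section at z=8.75: (1.73,-10.64) (13.68,1.78) (0.57,9.92) (-1.73,10.64) (-7.76,7.47) (-7.62,-0.14) (-5.26,-3.91)

t = z/height = 8.75/15 = 0.583333
s = 1 + (scale-1)·z/height = 1 + (2.98-1)·8.75/15 = 2.155000
θ = twist·z/height = 79°·8.75/15 = 46.0833° = 0.804306 rad
cos θ = 0.693611, sin θ = 0.720349 (intermediates below are computed at full precision and shown rounded to 5 d.p.)
v1: (-3,-4) → rotate → (0.80056,-4.93549) → ×s → (1.72521,-10.63599) → (1.73,-10.64)
v2: (5,-4) → rotate → (6.34945,0.82730) → ×s → (13.68307,1.78283) → (13.68,1.78)
v3: (3.5,3) → rotate → (0.26659,4.60206) → ×s → (0.57451,9.91743) → (0.57,9.92)
v4: (3,4) → rotate → (-0.80056,4.93549) → ×s → (-1.72521,10.63599) → (-1.73,10.64)
v5: (0,5) → rotate → (-3.60175,3.46806) → ×s → (-7.76176,7.47366) → (-7.76,7.47)
v6: (-2.5,2.5) → rotate → (-3.53490,-0.06684) → ×s → (-7.61771,-0.14405) → (-7.62,-0.14)
v7: (-3,0.5) → rotate → (-2.44101,-1.81424) → ×s → (-5.26037,-3.90969) → (-5.26,-3.91)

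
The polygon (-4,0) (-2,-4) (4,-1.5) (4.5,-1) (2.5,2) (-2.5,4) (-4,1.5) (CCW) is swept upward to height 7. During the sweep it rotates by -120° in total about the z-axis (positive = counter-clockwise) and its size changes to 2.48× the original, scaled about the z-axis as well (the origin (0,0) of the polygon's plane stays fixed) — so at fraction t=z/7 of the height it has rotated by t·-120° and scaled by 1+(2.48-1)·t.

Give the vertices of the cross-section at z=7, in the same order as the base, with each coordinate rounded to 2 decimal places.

Cross-section at z=7: (4.96,8.59) (-6.11,9.26) (-8.18,-6.73) (-7.73,-8.42) (1.20,-7.85) (11.69,0.41) (8.18,6.73)

t = z/height = 7/7 = 1
s = 1 + (scale-1)·z/height = 1 + (2.48-1)·7/7 = 2.480000
θ = twist·z/height = -120°·7/7 = -120.0000° = -2.094395 rad
cos θ = -0.500000, sin θ = -0.866025 (intermediates below are computed at full precision and shown rounded to 5 d.p.)
v1: (-4,0) → rotate → (2.00000,3.46410) → ×s → (4.96000,8.59097) → (4.96,8.59)
v2: (-2,-4) → rotate → (-2.46410,3.73205) → ×s → (-6.11097,9.25549) → (-6.11,9.26)
v3: (4,-1.5) → rotate → (-3.29904,-2.71410) → ×s → (-8.18161,-6.73097) → (-8.18,-6.73)
v4: (4.5,-1) → rotate → (-3.11603,-3.39711) → ×s → (-7.72774,-8.42484) → (-7.73,-8.42)
v5: (2.5,2) → rotate → (0.48205,-3.16506) → ×s → (1.19549,-7.84936) → (1.20,-7.85)
v6: (-2.5,4) → rotate → (4.71410,0.16506) → ×s → (11.69097,0.40936) → (11.69,0.41)
v7: (-4,1.5) → rotate → (3.29904,2.71410) → ×s → (8.18161,6.73097) → (8.18,6.73)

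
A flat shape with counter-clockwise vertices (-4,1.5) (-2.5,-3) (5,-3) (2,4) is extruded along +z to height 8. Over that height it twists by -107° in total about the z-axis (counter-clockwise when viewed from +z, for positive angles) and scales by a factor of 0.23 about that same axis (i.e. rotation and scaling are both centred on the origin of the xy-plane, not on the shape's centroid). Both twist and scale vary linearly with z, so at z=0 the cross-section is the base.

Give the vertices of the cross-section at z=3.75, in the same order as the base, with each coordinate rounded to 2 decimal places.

Cross-section at z=3.75: (-0.90,2.58) (-2.50,0.00) (0.58,-3.68) (2.78,0.66)

t = z/height = 3.75/8 = 0.46875
s = 1 + (scale-1)·z/height = 1 + (0.23-1)·3.75/8 = 0.639063
θ = twist·z/height = -107°·3.75/8 = -50.1563° = -0.875392 rad
cos θ = 0.640696, sin θ = -0.767795 (intermediates below are computed at full precision and shown rounded to 5 d.p.)
v1: (-4,1.5) → rotate → (-1.41109,4.03222) → ×s → (-0.90178,2.57684) → (-0.90,2.58)
v2: (-2.5,-3) → rotate → (-3.90512,-0.00260) → ×s → (-2.49562,-0.00166) → (-2.50,0.00)
v3: (5,-3) → rotate → (0.90010,-5.76106) → ×s → (0.57522,-3.68168) → (0.58,-3.68)
v4: (2,4) → rotate → (4.35257,1.02720) → ×s → (2.78156,0.65644) → (2.78,0.66)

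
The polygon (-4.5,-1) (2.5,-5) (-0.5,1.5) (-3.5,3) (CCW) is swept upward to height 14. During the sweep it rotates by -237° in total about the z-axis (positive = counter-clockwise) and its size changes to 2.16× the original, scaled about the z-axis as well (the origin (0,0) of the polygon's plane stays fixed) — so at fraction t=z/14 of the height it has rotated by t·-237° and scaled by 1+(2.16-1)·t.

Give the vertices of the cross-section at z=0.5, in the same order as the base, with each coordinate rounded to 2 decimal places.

Cross-section at z=0.5: (-4.79,-0.34) (1.81,-5.53) (-0.29,1.62) (-3.15,3.63)

t = z/height = 0.5/14 = 0.0357143
s = 1 + (scale-1)·z/height = 1 + (2.16-1)·0.5/14 = 1.041429
θ = twist·z/height = -237°·0.5/14 = -8.4643° = -0.147730 rad
cos θ = 0.989108, sin θ = -0.147193 (intermediates below are computed at full precision and shown rounded to 5 d.p.)
v1: (-4.5,-1) → rotate → (-4.59818,-0.32674) → ×s → (-4.78867,-0.34028) → (-4.79,-0.34)
v2: (2.5,-5) → rotate → (1.73681,-5.31352) → ×s → (1.80876,-5.53365) → (1.81,-5.53)
v3: (-0.5,1.5) → rotate → (-0.27376,1.55726) → ×s → (-0.28511,1.62177) → (-0.29,1.62)
v4: (-3.5,3) → rotate → (-3.02030,3.48250) → ×s → (-3.14543,3.62677) → (-3.15,3.63)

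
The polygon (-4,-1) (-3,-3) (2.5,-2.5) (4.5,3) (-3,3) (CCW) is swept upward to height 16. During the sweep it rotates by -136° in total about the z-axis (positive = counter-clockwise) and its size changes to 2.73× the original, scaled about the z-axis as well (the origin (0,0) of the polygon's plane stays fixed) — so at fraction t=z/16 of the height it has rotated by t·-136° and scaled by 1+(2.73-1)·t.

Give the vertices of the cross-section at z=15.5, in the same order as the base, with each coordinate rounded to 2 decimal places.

Cross-section at z=15.5: (5.13,9.77) (-0.64,11.33) (-9.45,-0.54) (-2.03,-14.33) (11.33,0.64)

t = z/height = 15.5/16 = 0.96875
s = 1 + (scale-1)·z/height = 1 + (2.73-1)·15.5/16 = 2.675938
θ = twist·z/height = -136°·15.5/16 = -131.7500° = -2.299471 rad
cos θ = -0.665882, sin θ = -0.746057 (intermediates below are computed at full precision and shown rounded to 5 d.p.)
v1: (-4,-1) → rotate → (1.91747,3.65011) → ×s → (5.13103,9.76747) → (5.13,9.77)
v2: (-3,-3) → rotate → (-0.24053,4.23582) → ×s → (-0.64364,11.33478) → (-0.64,11.33)
v3: (2.5,-2.5) → rotate → (-3.52985,-0.20044) → ×s → (-9.44565,-0.53636) → (-9.45,-0.54)
v4: (4.5,3) → rotate → (-0.75830,-5.35490) → ×s → (-2.02915,-14.32939) → (-2.03,-14.33)
v5: (-3,3) → rotate → (4.23582,0.24053) → ×s → (11.33478,0.64364) → (11.33,0.64)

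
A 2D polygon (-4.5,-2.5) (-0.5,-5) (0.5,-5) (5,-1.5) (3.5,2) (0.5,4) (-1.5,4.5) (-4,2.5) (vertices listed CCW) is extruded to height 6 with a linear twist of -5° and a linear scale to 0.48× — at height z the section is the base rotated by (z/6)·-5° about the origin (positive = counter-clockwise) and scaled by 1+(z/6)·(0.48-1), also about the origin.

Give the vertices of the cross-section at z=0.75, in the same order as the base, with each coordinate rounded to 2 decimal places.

t = z/height = 0.75/6 = 0.125
s = 1 + (scale-1)·z/height = 1 + (0.48-1)·0.75/6 = 0.935000
θ = twist·z/height = -5°·0.75/6 = -0.6250° = -0.010908 rad
cos θ = 0.999941, sin θ = -0.010908 (intermediates below are computed at full precision and shown rounded to 5 d.p.)
v1: (-4.5,-2.5) → rotate → (-4.52700,-2.45076) → ×s → (-4.23275,-2.29147) → (-4.23,-2.29)
v2: (-0.5,-5) → rotate → (-0.55451,-4.99425) → ×s → (-0.51847,-4.66962) → (-0.52,-4.67)
v3: (0.5,-5) → rotate → (0.44543,-5.00516) → ×s → (0.41648,-4.67982) → (0.42,-4.68)
v4: (5,-1.5) → rotate → (4.98334,-1.55445) → ×s → (4.65942,-1.45341) → (4.66,-1.45)
v5: (3.5,2) → rotate → (3.52161,1.96170) → ×s → (3.29270,1.83419) → (3.29,1.83)
v6: (0.5,4) → rotate → (0.54360,3.99431) → ×s → (0.50827,3.73468) → (0.51,3.73)
v7: (-1.5,4.5) → rotate → (-1.45082,4.51609) → ×s → (-1.35652,4.22255) → (-1.36,4.22)
v8: (-4,2.5) → rotate → (-3.97249,2.54348) → ×s → (-3.71428,2.37816) → (-3.71,2.38)

Cross-section at z=0.75: (-4.23,-2.29) (-0.52,-4.67) (0.42,-4.68) (4.66,-1.45) (3.29,1.83) (0.51,3.73) (-1.36,4.22) (-3.71,2.38)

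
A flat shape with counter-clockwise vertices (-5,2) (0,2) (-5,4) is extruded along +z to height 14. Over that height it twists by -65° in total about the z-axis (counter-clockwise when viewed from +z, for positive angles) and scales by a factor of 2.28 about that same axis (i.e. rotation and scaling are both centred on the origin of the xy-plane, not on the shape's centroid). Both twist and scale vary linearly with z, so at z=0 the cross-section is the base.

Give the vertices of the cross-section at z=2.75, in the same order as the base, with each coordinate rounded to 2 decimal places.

t = z/height = 2.75/14 = 0.196429
s = 1 + (scale-1)·z/height = 1 + (2.28-1)·2.75/14 = 1.251429
θ = twist·z/height = -65°·2.75/14 = -12.7679° = -0.222841 rad
cos θ = 0.975273, sin θ = -0.221001 (intermediates below are computed at full precision and shown rounded to 5 d.p.)
v1: (-5,2) → rotate → (-4.43436,3.05555) → ×s → (-5.54929,3.82381) → (-5.55,3.82)
v2: (0,2) → rotate → (0.44200,1.95055) → ×s → (0.55313,2.44097) → (0.55,2.44)
v3: (-5,4) → rotate → (-3.99236,5.00610) → ×s → (-4.99616,6.26478) → (-5.00,6.26)

Cross-section at z=2.75: (-5.55,3.82) (0.55,2.44) (-5.00,6.26)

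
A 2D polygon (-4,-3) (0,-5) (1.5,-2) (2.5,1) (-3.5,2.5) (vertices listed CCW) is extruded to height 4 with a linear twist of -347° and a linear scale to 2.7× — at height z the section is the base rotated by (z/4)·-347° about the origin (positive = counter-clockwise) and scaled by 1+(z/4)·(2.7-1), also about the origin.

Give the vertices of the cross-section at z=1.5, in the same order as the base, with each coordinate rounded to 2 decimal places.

Cross-section at z=1.5: (0.46,8.17) (-6.26,5.28) (-4.09,0.23) (-1.39,-4.19) (6.82,1.74)

t = z/height = 1.5/4 = 0.375
s = 1 + (scale-1)·z/height = 1 + (2.7-1)·1.5/4 = 1.637500
θ = twist·z/height = -347°·1.5/4 = -130.1250° = -2.271110 rad
cos θ = -0.644457, sin θ = -0.764640 (intermediates below are computed at full precision and shown rounded to 5 d.p.)
v1: (-4,-3) → rotate → (0.28391,4.99193) → ×s → (0.46490,8.17429) → (0.46,8.17)
v2: (0,-5) → rotate → (-3.82320,3.22229) → ×s → (-6.26049,5.27649) → (-6.26,5.28)
v3: (1.5,-2) → rotate → (-2.49597,0.14195) → ×s → (-4.08715,0.23245) → (-4.09,0.23)
v4: (2.5,1) → rotate → (-0.84650,-2.55606) → ×s → (-1.38615,-4.18555) → (-1.39,-4.19)
v5: (-3.5,2.5) → rotate → (4.16720,1.06510) → ×s → (6.82379,1.74410) → (6.82,1.74)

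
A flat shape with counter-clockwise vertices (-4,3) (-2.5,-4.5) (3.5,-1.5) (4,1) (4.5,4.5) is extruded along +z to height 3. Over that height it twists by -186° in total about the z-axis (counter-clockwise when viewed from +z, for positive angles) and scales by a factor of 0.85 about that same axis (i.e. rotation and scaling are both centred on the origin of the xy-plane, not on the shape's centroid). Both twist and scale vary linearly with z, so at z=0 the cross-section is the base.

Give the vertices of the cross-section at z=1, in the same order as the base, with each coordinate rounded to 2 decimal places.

t = z/height = 1/3 = 0.333333
s = 1 + (scale-1)·z/height = 1 + (0.85-1)·1/3 = 0.950000
θ = twist·z/height = -186°·1/3 = -62.0000° = -1.082104 rad
cos θ = 0.469472, sin θ = -0.882948 (intermediates below are computed at full precision and shown rounded to 5 d.p.)
v1: (-4,3) → rotate → (0.77096,4.94021) → ×s → (0.73241,4.69319) → (0.73,4.69)
v2: (-2.5,-4.5) → rotate → (-5.14694,0.09475) → ×s → (-4.88960,0.09001) → (-4.89,0.09)
v3: (3.5,-1.5) → rotate → (0.31873,-3.79452) → ×s → (0.30279,-3.60480) → (0.30,-3.60)
v4: (4,1) → rotate → (2.76083,-3.06232) → ×s → (2.62279,-2.90920) → (2.62,-2.91)
v5: (4.5,4.5) → rotate → (6.08589,-1.86064) → ×s → (5.78159,-1.76761) → (5.78,-1.77)

Cross-section at z=1: (0.73,4.69) (-4.89,0.09) (0.30,-3.60) (2.62,-2.91) (5.78,-1.77)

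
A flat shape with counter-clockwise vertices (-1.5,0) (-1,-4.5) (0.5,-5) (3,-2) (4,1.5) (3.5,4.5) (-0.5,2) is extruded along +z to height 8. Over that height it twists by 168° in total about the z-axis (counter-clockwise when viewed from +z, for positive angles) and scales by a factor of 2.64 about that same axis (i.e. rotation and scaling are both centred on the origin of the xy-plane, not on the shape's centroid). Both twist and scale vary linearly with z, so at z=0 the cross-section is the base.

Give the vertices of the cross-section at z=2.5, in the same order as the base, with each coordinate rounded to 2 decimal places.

t = z/height = 2.5/8 = 0.3125
s = 1 + (scale-1)·z/height = 1 + (2.64-1)·2.5/8 = 1.512500
θ = twist·z/height = 168°·2.5/8 = 52.5000° = 0.916298 rad
cos θ = 0.608761, sin θ = 0.793353 (intermediates below are computed at full precision and shown rounded to 5 d.p.)
v1: (-1.5,0) → rotate → (-0.91314,-1.19003) → ×s → (-1.38113,-1.79992) → (-1.38,-1.80)
v2: (-1,-4.5) → rotate → (2.96133,-3.53278) → ×s → (4.47901,-5.34333) → (4.48,-5.34)
v3: (0.5,-5) → rotate → (4.27115,-2.64713) → ×s → (6.46011,-4.00378) → (6.46,-4.00)
v4: (3,-2) → rotate → (3.41299,1.16254) → ×s → (5.16215,1.75834) → (5.16,1.76)
v5: (4,1.5) → rotate → (1.24502,4.08656) → ×s → (1.88309,6.18092) → (1.88,6.18)
v6: (3.5,4.5) → rotate → (-1.43943,5.51616) → ×s → (-2.17713,8.34320) → (-2.18,8.34)
v7: (-0.5,2) → rotate → (-1.89109,0.82085) → ×s → (-2.86027,1.24153) → (-2.86,1.24)

Cross-section at z=2.5: (-1.38,-1.80) (4.48,-5.34) (6.46,-4.00) (5.16,1.76) (1.88,6.18) (-2.18,8.34) (-2.86,1.24)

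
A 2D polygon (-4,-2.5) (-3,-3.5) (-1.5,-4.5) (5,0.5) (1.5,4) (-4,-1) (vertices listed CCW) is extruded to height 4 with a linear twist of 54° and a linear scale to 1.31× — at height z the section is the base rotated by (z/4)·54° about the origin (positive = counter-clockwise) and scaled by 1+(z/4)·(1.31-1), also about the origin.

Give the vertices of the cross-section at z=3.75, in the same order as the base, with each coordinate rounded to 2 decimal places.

t = z/height = 3.75/4 = 0.9375
s = 1 + (scale-1)·z/height = 1 + (1.31-1)·3.75/4 = 1.290625
θ = twist·z/height = 54°·3.75/4 = 50.6250° = 0.883573 rad
cos θ = 0.634393, sin θ = 0.773010 (intermediates below are computed at full precision and shown rounded to 5 d.p.)
v1: (-4,-2.5) → rotate → (-0.60505,-4.67803) → ×s → (-0.78089,-6.03758) → (-0.78,-6.04)
v2: (-3,-3.5) → rotate → (0.80236,-4.53941) → ×s → (1.03554,-5.85867) → (1.04,-5.86)
v3: (-1.5,-4.5) → rotate → (2.52696,-4.01429) → ×s → (3.26135,-5.18094) → (3.26,-5.18)
v4: (5,0.5) → rotate → (2.78546,4.18225) → ×s → (3.59499,5.39771) → (3.59,5.40)
v5: (1.5,4) → rotate → (-2.14045,3.69709) → ×s → (-2.76252,4.77156) → (-2.76,4.77)
v6: (-4,-1) → rotate → (-1.76456,-3.72644) → ×s → (-2.27739,-4.80943) → (-2.28,-4.81)

Cross-section at z=3.75: (-0.78,-6.04) (1.04,-5.86) (3.26,-5.18) (3.59,5.40) (-2.76,4.77) (-2.28,-4.81)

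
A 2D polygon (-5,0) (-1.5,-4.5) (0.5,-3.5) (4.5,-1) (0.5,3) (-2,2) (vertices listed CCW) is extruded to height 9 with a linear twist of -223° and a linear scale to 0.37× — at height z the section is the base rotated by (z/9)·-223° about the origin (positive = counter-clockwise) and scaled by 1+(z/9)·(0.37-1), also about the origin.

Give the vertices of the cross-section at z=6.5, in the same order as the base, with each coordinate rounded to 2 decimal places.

Cross-section at z=6.5: (2.58,0.88) (-0.02,2.59) (-0.88,1.72) (-2.50,-0.28) (0.27,-1.63) (1.38,-0.68)

t = z/height = 6.5/9 = 0.722222
s = 1 + (scale-1)·z/height = 1 + (0.37-1)·6.5/9 = 0.545000
θ = twist·z/height = -223°·6.5/9 = -161.0556° = -2.810950 rad
cos θ = -0.945834, sin θ = -0.324651 (intermediates below are computed at full precision and shown rounded to 5 d.p.)
v1: (-5,0) → rotate → (4.72917,1.62326) → ×s → (2.57740,0.88467) → (2.58,0.88)
v2: (-1.5,-4.5) → rotate → (-0.04218,4.74323) → ×s → (-0.02299,2.58506) → (-0.02,2.59)
v3: (0.5,-3.5) → rotate → (-1.60920,3.14809) → ×s → (-0.87701,1.71571) → (-0.88,1.72)
v4: (4.5,-1) → rotate → (-4.58090,-0.51510) → ×s → (-2.49659,-0.28073) → (-2.50,-0.28)
v5: (0.5,3) → rotate → (0.50104,-2.99983) → ×s → (0.27306,-1.63491) → (0.27,-1.63)
v6: (-2,2) → rotate → (2.54097,-1.24237) → ×s → (1.38483,-0.67709) → (1.38,-0.68)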